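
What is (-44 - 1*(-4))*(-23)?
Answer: 920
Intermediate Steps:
(-44 - 1*(-4))*(-23) = (-44 + 4)*(-23) = -40*(-23) = 920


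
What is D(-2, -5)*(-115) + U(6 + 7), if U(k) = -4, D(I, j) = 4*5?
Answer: -2304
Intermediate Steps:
D(I, j) = 20
D(-2, -5)*(-115) + U(6 + 7) = 20*(-115) - 4 = -2300 - 4 = -2304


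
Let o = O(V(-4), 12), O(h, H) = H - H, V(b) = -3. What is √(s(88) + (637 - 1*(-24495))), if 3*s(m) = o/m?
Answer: 2*√6283 ≈ 158.53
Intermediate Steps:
O(h, H) = 0
o = 0
s(m) = 0 (s(m) = (0/m)/3 = (⅓)*0 = 0)
√(s(88) + (637 - 1*(-24495))) = √(0 + (637 - 1*(-24495))) = √(0 + (637 + 24495)) = √(0 + 25132) = √25132 = 2*√6283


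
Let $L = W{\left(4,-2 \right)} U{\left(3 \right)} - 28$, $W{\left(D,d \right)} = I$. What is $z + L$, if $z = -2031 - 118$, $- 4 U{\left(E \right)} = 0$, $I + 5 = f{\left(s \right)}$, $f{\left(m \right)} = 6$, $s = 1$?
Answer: $-2177$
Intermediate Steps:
$I = 1$ ($I = -5 + 6 = 1$)
$W{\left(D,d \right)} = 1$
$U{\left(E \right)} = 0$ ($U{\left(E \right)} = \left(- \frac{1}{4}\right) 0 = 0$)
$z = -2149$ ($z = -2031 - 118 = -2149$)
$L = -28$ ($L = 1 \cdot 0 - 28 = 0 - 28 = -28$)
$z + L = -2149 - 28 = -2177$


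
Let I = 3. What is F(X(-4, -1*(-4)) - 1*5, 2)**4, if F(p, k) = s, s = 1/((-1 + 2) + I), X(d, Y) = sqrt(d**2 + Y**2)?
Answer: 1/256 ≈ 0.0039063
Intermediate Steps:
X(d, Y) = sqrt(Y**2 + d**2)
s = 1/4 (s = 1/((-1 + 2) + 3) = 1/(1 + 3) = 1/4 ≈ 0.25000)
F(p, k) = 1/4
F(X(-4, -1*(-4)) - 1*5, 2)**4 = (1/4)**4 = 1/256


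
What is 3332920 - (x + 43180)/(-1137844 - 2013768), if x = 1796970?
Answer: 5252036253595/1575806 ≈ 3.3329e+6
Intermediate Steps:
3332920 - (x + 43180)/(-1137844 - 2013768) = 3332920 - (1796970 + 43180)/(-1137844 - 2013768) = 3332920 - 1840150/(-3151612) = 3332920 - 1840150*(-1)/3151612 = 3332920 - 1*(-920075/1575806) = 3332920 + 920075/1575806 = 5252036253595/1575806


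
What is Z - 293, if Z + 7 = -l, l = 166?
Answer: -466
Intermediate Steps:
Z = -173 (Z = -7 - 1*166 = -7 - 166 = -173)
Z - 293 = -173 - 293 = -466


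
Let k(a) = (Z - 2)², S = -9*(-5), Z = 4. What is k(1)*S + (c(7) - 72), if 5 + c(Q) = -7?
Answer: 96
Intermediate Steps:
c(Q) = -12 (c(Q) = -5 - 7 = -12)
S = 45
k(a) = 4 (k(a) = (4 - 2)² = 2² = 4)
k(1)*S + (c(7) - 72) = 4*45 + (-12 - 72) = 180 - 84 = 96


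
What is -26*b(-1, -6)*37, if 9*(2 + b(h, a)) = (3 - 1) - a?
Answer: 9620/9 ≈ 1068.9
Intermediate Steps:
b(h, a) = -16/9 - a/9 (b(h, a) = -2 + ((3 - 1) - a)/9 = -2 + (2 - a)/9 = -2 + (2/9 - a/9) = -16/9 - a/9)
-26*b(-1, -6)*37 = -26*(-16/9 - ⅑*(-6))*37 = -26*(-16/9 + ⅔)*37 = -26*(-10/9)*37 = (260/9)*37 = 9620/9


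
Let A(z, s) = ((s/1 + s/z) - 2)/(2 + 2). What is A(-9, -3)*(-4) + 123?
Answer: 383/3 ≈ 127.67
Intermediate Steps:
A(z, s) = -½ + s/4 + s/(4*z) (A(z, s) = ((s*1 + s/z) - 2)/4 = ((s + s/z) - 2)*(¼) = (-2 + s + s/z)*(¼) = -½ + s/4 + s/(4*z))
A(-9, -3)*(-4) + 123 = ((¼)*(-3 - 9*(-2 - 3))/(-9))*(-4) + 123 = ((¼)*(-⅑)*(-3 - 9*(-5)))*(-4) + 123 = ((¼)*(-⅑)*(-3 + 45))*(-4) + 123 = ((¼)*(-⅑)*42)*(-4) + 123 = -7/6*(-4) + 123 = 14/3 + 123 = 383/3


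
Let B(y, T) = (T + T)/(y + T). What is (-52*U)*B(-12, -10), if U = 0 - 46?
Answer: 23920/11 ≈ 2174.5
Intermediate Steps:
U = -46
B(y, T) = 2*T/(T + y) (B(y, T) = (2*T)/(T + y) = 2*T/(T + y))
(-52*U)*B(-12, -10) = (-52*(-46))*(2*(-10)/(-10 - 12)) = 2392*(2*(-10)/(-22)) = 2392*(2*(-10)*(-1/22)) = 2392*(10/11) = 23920/11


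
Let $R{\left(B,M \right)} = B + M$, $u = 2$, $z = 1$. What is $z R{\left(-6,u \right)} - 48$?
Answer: $-52$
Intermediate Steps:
$z R{\left(-6,u \right)} - 48 = 1 \left(-6 + 2\right) - 48 = 1 \left(-4\right) - 48 = -4 - 48 = -52$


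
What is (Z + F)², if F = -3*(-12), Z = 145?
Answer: 32761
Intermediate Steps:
F = 36
(Z + F)² = (145 + 36)² = 181² = 32761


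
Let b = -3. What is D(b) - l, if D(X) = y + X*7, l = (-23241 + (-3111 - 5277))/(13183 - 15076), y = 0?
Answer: -23794/631 ≈ -37.708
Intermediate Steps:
l = 10543/631 (l = (-23241 - 8388)/(-1893) = -31629*(-1/1893) = 10543/631 ≈ 16.708)
D(X) = 7*X (D(X) = 0 + X*7 = 0 + 7*X = 7*X)
D(b) - l = 7*(-3) - 1*10543/631 = -21 - 10543/631 = -23794/631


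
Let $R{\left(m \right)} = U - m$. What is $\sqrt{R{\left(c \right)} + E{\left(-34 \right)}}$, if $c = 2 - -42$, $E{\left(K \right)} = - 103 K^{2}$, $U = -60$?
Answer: $2 i \sqrt{29793} \approx 345.21 i$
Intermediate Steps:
$c = 44$ ($c = 2 + 42 = 44$)
$R{\left(m \right)} = -60 - m$
$\sqrt{R{\left(c \right)} + E{\left(-34 \right)}} = \sqrt{\left(-60 - 44\right) - 103 \left(-34\right)^{2}} = \sqrt{\left(-60 - 44\right) - 119068} = \sqrt{-104 - 119068} = \sqrt{-119172} = 2 i \sqrt{29793}$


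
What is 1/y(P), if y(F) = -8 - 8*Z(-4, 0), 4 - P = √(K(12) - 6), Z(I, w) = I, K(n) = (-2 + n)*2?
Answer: 1/24 ≈ 0.041667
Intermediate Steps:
K(n) = -4 + 2*n
P = 4 - √14 (P = 4 - √((-4 + 2*12) - 6) = 4 - √((-4 + 24) - 6) = 4 - √(20 - 6) = 4 - √14 ≈ 0.25834)
y(F) = 24 (y(F) = -8 - 8*(-4) = -8 + 32 = 24)
1/y(P) = 1/24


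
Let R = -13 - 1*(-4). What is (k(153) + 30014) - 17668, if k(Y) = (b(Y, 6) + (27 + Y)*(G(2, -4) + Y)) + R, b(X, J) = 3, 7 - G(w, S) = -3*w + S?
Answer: 42940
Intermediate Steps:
G(w, S) = 7 - S + 3*w (G(w, S) = 7 - (-3*w + S) = 7 - (S - 3*w) = 7 + (-S + 3*w) = 7 - S + 3*w)
R = -9 (R = -13 + 4 = -9)
k(Y) = -6 + (17 + Y)*(27 + Y) (k(Y) = (3 + (27 + Y)*((7 - 1*(-4) + 3*2) + Y)) - 9 = (3 + (27 + Y)*((7 + 4 + 6) + Y)) - 9 = (3 + (27 + Y)*(17 + Y)) - 9 = (3 + (17 + Y)*(27 + Y)) - 9 = -6 + (17 + Y)*(27 + Y))
(k(153) + 30014) - 17668 = ((453 + 153² + 44*153) + 30014) - 17668 = ((453 + 23409 + 6732) + 30014) - 17668 = (30594 + 30014) - 17668 = 60608 - 17668 = 42940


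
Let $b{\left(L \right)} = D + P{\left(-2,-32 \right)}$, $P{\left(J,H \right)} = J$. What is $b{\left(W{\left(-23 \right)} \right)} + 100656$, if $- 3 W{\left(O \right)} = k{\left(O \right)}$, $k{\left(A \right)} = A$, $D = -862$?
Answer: $99792$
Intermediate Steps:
$W{\left(O \right)} = - \frac{O}{3}$
$b{\left(L \right)} = -864$ ($b{\left(L \right)} = -862 - 2 = -864$)
$b{\left(W{\left(-23 \right)} \right)} + 100656 = -864 + 100656 = 99792$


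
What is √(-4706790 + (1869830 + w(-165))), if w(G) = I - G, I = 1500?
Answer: I*√2835295 ≈ 1683.8*I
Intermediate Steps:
w(G) = 1500 - G
√(-4706790 + (1869830 + w(-165))) = √(-4706790 + (1869830 + (1500 - 1*(-165)))) = √(-4706790 + (1869830 + (1500 + 165))) = √(-4706790 + (1869830 + 1665)) = √(-4706790 + 1871495) = √(-2835295) = I*√2835295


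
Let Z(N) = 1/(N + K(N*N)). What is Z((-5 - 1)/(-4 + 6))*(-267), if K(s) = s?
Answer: -89/2 ≈ -44.500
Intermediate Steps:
Z(N) = 1/(N + N²) (Z(N) = 1/(N + N*N) = 1/(N + N²))
Z((-5 - 1)/(-4 + 6))*(-267) = (1/((((-5 - 1)/(-4 + 6)))*(1 + (-5 - 1)/(-4 + 6))))*(-267) = (1/(((-6/2))*(1 - 6/2)))*(-267) = (1/(((-6*½))*(1 - 6*½)))*(-267) = (1/((-3)*(1 - 3)))*(-267) = -⅓/(-2)*(-267) = -⅓*(-½)*(-267) = (⅙)*(-267) = -89/2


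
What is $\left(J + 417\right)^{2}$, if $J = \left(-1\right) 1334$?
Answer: $840889$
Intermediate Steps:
$J = -1334$
$\left(J + 417\right)^{2} = \left(-1334 + 417\right)^{2} = \left(-917\right)^{2} = 840889$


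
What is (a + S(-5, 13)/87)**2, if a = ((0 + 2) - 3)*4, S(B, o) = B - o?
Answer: 14884/841 ≈ 17.698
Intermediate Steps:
a = -4 (a = (2 - 3)*4 = -1*4 = -4)
(a + S(-5, 13)/87)**2 = (-4 + (-5 - 1*13)/87)**2 = (-4 + (-5 - 13)*(1/87))**2 = (-4 - 18*1/87)**2 = (-4 - 6/29)**2 = (-122/29)**2 = 14884/841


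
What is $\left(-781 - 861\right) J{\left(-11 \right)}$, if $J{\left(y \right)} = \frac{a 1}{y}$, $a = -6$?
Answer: $- \frac{9852}{11} \approx -895.64$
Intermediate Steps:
$J{\left(y \right)} = - \frac{6}{y}$ ($J{\left(y \right)} = \frac{\left(-6\right) 1}{y} = - \frac{6}{y}$)
$\left(-781 - 861\right) J{\left(-11 \right)} = \left(-781 - 861\right) \left(- \frac{6}{-11}\right) = - 1642 \left(\left(-6\right) \left(- \frac{1}{11}\right)\right) = \left(-1642\right) \frac{6}{11} = - \frac{9852}{11}$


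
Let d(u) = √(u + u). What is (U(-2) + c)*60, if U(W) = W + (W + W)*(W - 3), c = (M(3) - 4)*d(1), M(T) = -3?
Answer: 1080 - 420*√2 ≈ 486.03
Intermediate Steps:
d(u) = √2*√u (d(u) = √(2*u) = √2*√u)
c = -7*√2 (c = (-3 - 4)*(√2*√1) = -7*√2 ≈ -9.8995)
U(W) = W + 2*W*(-3 + W) (U(W) = W + (2*W)*(-3 + W) = W + 2*W*(-3 + W))
(U(-2) + c)*60 = (-2*(-5 + 2*(-2)) - 7*√2)*60 = (-2*(-5 - 4) - 7*√2)*60 = (-2*(-9) - 7*√2)*60 = (18 - 7*√2)*60 = 1080 - 420*√2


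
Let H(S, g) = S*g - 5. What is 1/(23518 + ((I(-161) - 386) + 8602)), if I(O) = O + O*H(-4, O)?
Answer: -1/71306 ≈ -1.4024e-5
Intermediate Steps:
H(S, g) = -5 + S*g
I(O) = O + O*(-5 - 4*O)
1/(23518 + ((I(-161) - 386) + 8602)) = 1/(23518 + ((-4*(-161)*(1 - 161) - 386) + 8602)) = 1/(23518 + ((-4*(-161)*(-160) - 386) + 8602)) = 1/(23518 + ((-103040 - 386) + 8602)) = 1/(23518 + (-103426 + 8602)) = 1/(23518 - 94824) = 1/(-71306) = -1/71306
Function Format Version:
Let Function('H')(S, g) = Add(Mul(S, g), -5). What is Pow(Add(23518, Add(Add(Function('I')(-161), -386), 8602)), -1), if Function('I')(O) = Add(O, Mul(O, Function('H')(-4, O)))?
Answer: Rational(-1, 71306) ≈ -1.4024e-5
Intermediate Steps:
Function('H')(S, g) = Add(-5, Mul(S, g))
Function('I')(O) = Add(O, Mul(O, Add(-5, Mul(-4, O))))
Pow(Add(23518, Add(Add(Function('I')(-161), -386), 8602)), -1) = Pow(Add(23518, Add(Add(Mul(-4, -161, Add(1, -161)), -386), 8602)), -1) = Pow(Add(23518, Add(Add(Mul(-4, -161, -160), -386), 8602)), -1) = Pow(Add(23518, Add(Add(-103040, -386), 8602)), -1) = Pow(Add(23518, Add(-103426, 8602)), -1) = Pow(Add(23518, -94824), -1) = Pow(-71306, -1) = Rational(-1, 71306)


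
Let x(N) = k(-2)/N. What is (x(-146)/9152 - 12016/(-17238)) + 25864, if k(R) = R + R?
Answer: 5728353366167/221473824 ≈ 25865.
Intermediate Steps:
k(R) = 2*R
x(N) = -4/N (x(N) = (2*(-2))/N = -4/N)
(x(-146)/9152 - 12016/(-17238)) + 25864 = (-4/(-146)/9152 - 12016/(-17238)) + 25864 = (-4*(-1/146)*(1/9152) - 12016*(-1/17238)) + 25864 = ((2/73)*(1/9152) + 6008/8619) + 25864 = (1/334048 + 6008/8619) + 25864 = 154382231/221473824 + 25864 = 5728353366167/221473824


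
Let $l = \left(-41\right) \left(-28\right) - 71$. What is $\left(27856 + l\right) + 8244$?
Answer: $37177$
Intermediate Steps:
$l = 1077$ ($l = 1148 - 71 = 1077$)
$\left(27856 + l\right) + 8244 = \left(27856 + 1077\right) + 8244 = 28933 + 8244 = 37177$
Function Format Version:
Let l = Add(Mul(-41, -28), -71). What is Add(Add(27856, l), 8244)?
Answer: 37177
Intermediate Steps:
l = 1077 (l = Add(1148, -71) = 1077)
Add(Add(27856, l), 8244) = Add(Add(27856, 1077), 8244) = Add(28933, 8244) = 37177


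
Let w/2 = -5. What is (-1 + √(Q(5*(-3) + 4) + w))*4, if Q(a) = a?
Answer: -4 + 4*I*√21 ≈ -4.0 + 18.33*I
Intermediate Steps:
w = -10 (w = 2*(-5) = -10)
(-1 + √(Q(5*(-3) + 4) + w))*4 = (-1 + √((5*(-3) + 4) - 10))*4 = (-1 + √((-15 + 4) - 10))*4 = (-1 + √(-11 - 10))*4 = (-1 + √(-21))*4 = (-1 + I*√21)*4 = -4 + 4*I*√21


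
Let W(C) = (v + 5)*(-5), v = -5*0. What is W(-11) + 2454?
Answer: 2429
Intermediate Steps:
v = 0
W(C) = -25 (W(C) = (0 + 5)*(-5) = 5*(-5) = -25)
W(-11) + 2454 = -25 + 2454 = 2429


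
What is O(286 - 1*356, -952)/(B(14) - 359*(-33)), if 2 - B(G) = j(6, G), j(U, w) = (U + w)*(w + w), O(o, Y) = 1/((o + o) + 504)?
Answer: 1/4109196 ≈ 2.4336e-7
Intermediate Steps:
O(o, Y) = 1/(504 + 2*o) (O(o, Y) = 1/(2*o + 504) = 1/(504 + 2*o))
j(U, w) = 2*w*(U + w) (j(U, w) = (U + w)*(2*w) = 2*w*(U + w))
B(G) = 2 - 2*G*(6 + G)
O(286 - 1*356, -952)/(B(14) - 359*(-33)) = (1/(2*(252 + (286 - 1*356))))/((2 - 2*14*(6 + 14)) - 359*(-33)) = (1/(2*(252 + (286 - 356))))/((2 - 2*14*20) + 11847) = (1/(2*(252 - 70)))/((2 - 560) + 11847) = ((½)/182)/(-558 + 11847) = ((½)*(1/182))/11289 = (1/364)*(1/11289) = 1/4109196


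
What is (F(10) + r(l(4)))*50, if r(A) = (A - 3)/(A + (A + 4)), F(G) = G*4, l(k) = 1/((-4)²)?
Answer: 64825/33 ≈ 1964.4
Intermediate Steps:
l(k) = 1/16
F(G) = 4*G
r(A) = (-3 + A)/(4 + 2*A) (r(A) = (-3 + A)/(A + (4 + A)) = (-3 + A)/(4 + 2*A))
(F(10) + r(l(4)))*50 = (4*10 + (-3 + 1/16)/(2*(2 + 1/16)))*50 = (40 + (½)*(-47/16)/(33/16))*50 = (40 + (½)*(16/33)*(-47/16))*50 = (40 - 47/66)*50 = (2593/66)*50 = 64825/33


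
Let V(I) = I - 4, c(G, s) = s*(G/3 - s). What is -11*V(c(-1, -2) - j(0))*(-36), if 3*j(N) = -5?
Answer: -2244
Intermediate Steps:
c(G, s) = s*(-s + G/3) (c(G, s) = s*(G*(⅓) - s) = s*(G/3 - s) = s*(-s + G/3))
j(N) = -5/3 (j(N) = (⅓)*(-5) = -5/3)
V(I) = -4 + I
-11*V(c(-1, -2) - j(0))*(-36) = -11*(-4 + ((⅓)*(-2)*(-1 - 3*(-2)) - 1*(-5/3)))*(-36) = -11*(-4 + ((⅓)*(-2)*(-1 + 6) + 5/3))*(-36) = -11*(-4 + ((⅓)*(-2)*5 + 5/3))*(-36) = -11*(-4 + (-10/3 + 5/3))*(-36) = -11*(-4 - 5/3)*(-36) = -11*(-17/3)*(-36) = (187/3)*(-36) = -2244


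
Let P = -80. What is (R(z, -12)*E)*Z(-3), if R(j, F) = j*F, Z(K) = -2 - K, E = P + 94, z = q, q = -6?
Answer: 1008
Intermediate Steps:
z = -6
E = 14 (E = -80 + 94 = 14)
R(j, F) = F*j
(R(z, -12)*E)*Z(-3) = (-12*(-6)*14)*(-2 - 1*(-3)) = (72*14)*(-2 + 3) = 1008*1 = 1008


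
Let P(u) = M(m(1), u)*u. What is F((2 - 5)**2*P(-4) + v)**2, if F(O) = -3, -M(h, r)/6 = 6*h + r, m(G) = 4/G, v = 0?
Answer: 9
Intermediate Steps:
M(h, r) = -36*h - 6*r (M(h, r) = -6*(6*h + r) = -6*(r + 6*h) = -36*h - 6*r)
P(u) = u*(-144 - 6*u) (P(u) = (-144/1 - 6*u)*u = (-144 - 6*u)*u = u*(-144 - 6*u))
F((2 - 5)**2*P(-4) + v)**2 = (-3)**2 = 9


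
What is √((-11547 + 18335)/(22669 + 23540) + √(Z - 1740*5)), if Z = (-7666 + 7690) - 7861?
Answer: √(313666692 + 2135271681*I*√16537)/46209 ≈ 8.0232 + 8.014*I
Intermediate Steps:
Z = -7837 (Z = 24 - 7861 = -7837)
√((-11547 + 18335)/(22669 + 23540) + √(Z - 1740*5)) = √((-11547 + 18335)/(22669 + 23540) + √(-7837 - 1740*5)) = √(6788/46209 + √(-7837 - 8700)) = √(6788*(1/46209) + √(-16537)) = √(6788/46209 + I*√16537)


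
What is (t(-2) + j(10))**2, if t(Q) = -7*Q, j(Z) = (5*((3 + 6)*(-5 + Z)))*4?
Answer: 835396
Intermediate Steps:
j(Z) = -900 + 180*Z (j(Z) = (5*(9*(-5 + Z)))*4 = (5*(-45 + 9*Z))*4 = (-225 + 45*Z)*4 = -900 + 180*Z)
(t(-2) + j(10))**2 = (-7*(-2) + (-900 + 180*10))**2 = (14 + (-900 + 1800))**2 = (14 + 900)**2 = 914**2 = 835396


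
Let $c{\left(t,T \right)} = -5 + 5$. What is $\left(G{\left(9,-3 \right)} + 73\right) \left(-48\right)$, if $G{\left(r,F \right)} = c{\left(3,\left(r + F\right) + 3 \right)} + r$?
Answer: $-3936$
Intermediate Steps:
$c{\left(t,T \right)} = 0$
$G{\left(r,F \right)} = r$ ($G{\left(r,F \right)} = 0 + r = r$)
$\left(G{\left(9,-3 \right)} + 73\right) \left(-48\right) = \left(9 + 73\right) \left(-48\right) = 82 \left(-48\right) = -3936$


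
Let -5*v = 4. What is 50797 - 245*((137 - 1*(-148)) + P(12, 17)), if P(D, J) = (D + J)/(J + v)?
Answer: -1576793/81 ≈ -19467.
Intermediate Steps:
v = -⅘ (v = -⅕*4 = -⅘ ≈ -0.80000)
P(D, J) = (D + J)/(-⅘ + J) (P(D, J) = (D + J)/(J - ⅘) = (D + J)/(-⅘ + J))
50797 - 245*((137 - 1*(-148)) + P(12, 17)) = 50797 - 245*((137 - 1*(-148)) + 5*(12 + 17)/(-4 + 5*17)) = 50797 - 245*((137 + 148) + 5*29/(-4 + 85)) = 50797 - 245*(285 + 5*29/81) = 50797 - 245*(285 + 5*(1/81)*29) = 50797 - 245*(285 + 145/81) = 50797 - 245*23230/81 = 50797 - 5691350/81 = -1576793/81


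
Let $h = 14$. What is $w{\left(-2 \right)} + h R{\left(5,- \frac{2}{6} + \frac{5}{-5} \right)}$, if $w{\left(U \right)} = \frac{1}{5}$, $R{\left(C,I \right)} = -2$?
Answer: $- \frac{139}{5} \approx -27.8$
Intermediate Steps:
$w{\left(U \right)} = \frac{1}{5}$
$w{\left(-2 \right)} + h R{\left(5,- \frac{2}{6} + \frac{5}{-5} \right)} = \frac{1}{5} + 14 \left(-2\right) = \frac{1}{5} - 28 = - \frac{139}{5}$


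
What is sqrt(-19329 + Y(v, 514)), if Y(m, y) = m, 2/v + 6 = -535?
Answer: I*sqrt(5657232131)/541 ≈ 139.03*I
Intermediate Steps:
v = -2/541 (v = 2/(-6 - 535) = 2/(-541) = 2*(-1/541) = -2/541 ≈ -0.0036969)
sqrt(-19329 + Y(v, 514)) = sqrt(-19329 - 2/541) = sqrt(-10456991/541) = I*sqrt(5657232131)/541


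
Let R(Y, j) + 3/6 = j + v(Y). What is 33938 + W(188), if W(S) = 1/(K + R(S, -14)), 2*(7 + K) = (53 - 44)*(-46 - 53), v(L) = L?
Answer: 9468701/279 ≈ 33938.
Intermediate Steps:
R(Y, j) = -½ + Y + j (R(Y, j) = -½ + (j + Y) = -½ + (Y + j) = -½ + Y + j)
K = -905/2 (K = -7 + ((53 - 44)*(-46 - 53))/2 = -7 + (9*(-99))/2 = -7 + (½)*(-891) = -7 - 891/2 = -905/2 ≈ -452.50)
W(S) = 1/(-467 + S) (W(S) = 1/(-905/2 + (-½ + S - 14)) = 1/(-905/2 + (-29/2 + S)) = 1/(-467 + S))
33938 + W(188) = 33938 + 1/(-467 + 188) = 33938 + 1/(-279) = 33938 - 1/279 = 9468701/279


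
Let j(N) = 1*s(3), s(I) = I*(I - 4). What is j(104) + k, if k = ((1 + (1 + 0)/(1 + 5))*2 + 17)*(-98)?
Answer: -5693/3 ≈ -1897.7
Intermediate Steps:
s(I) = I*(-4 + I)
j(N) = -3 (j(N) = 1*(3*(-4 + 3)) = 1*(3*(-1)) = 1*(-3) = -3)
k = -5684/3 (k = ((1 + 1/6)*2 + 17)*(-98) = ((7/6)*2 + 17)*(-98) = (7/3 + 17)*(-98) = (58/3)*(-98) = -5684/3 ≈ -1894.7)
j(104) + k = -3 - 5684/3 = -5693/3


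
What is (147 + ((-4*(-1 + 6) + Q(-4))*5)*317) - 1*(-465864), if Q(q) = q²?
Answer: 459671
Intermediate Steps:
(147 + ((-4*(-1 + 6) + Q(-4))*5)*317) - 1*(-465864) = (147 + ((-4*(-1 + 6) + (-4)²)*5)*317) - 1*(-465864) = (147 + ((-4*5 + 16)*5)*317) + 465864 = (147 + ((-20 + 16)*5)*317) + 465864 = (147 - 4*5*317) + 465864 = (147 - 20*317) + 465864 = (147 - 6340) + 465864 = -6193 + 465864 = 459671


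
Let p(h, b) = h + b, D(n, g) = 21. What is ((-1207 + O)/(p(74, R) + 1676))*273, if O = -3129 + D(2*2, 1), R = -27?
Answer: -1177995/1723 ≈ -683.69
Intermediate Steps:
p(h, b) = b + h
O = -3108 (O = -3129 + 21 = -3108)
((-1207 + O)/(p(74, R) + 1676))*273 = ((-1207 - 3108)/((-27 + 74) + 1676))*273 = -4315/(47 + 1676)*273 = -4315/1723*273 = -1177995/1723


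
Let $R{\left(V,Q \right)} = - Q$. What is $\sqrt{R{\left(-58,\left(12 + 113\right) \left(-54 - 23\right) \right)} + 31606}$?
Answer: $\sqrt{41231} \approx 203.05$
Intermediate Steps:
$\sqrt{R{\left(-58,\left(12 + 113\right) \left(-54 - 23\right) \right)} + 31606} = \sqrt{- \left(12 + 113\right) \left(-54 - 23\right) + 31606} = \sqrt{- 125 \left(-77\right) + 31606} = \sqrt{\left(-1\right) \left(-9625\right) + 31606} = \sqrt{9625 + 31606} = \sqrt{41231}$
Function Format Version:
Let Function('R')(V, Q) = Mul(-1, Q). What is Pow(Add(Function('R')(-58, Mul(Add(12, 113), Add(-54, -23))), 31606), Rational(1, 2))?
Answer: Pow(41231, Rational(1, 2)) ≈ 203.05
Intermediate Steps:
Pow(Add(Function('R')(-58, Mul(Add(12, 113), Add(-54, -23))), 31606), Rational(1, 2)) = Pow(Add(Mul(-1, Mul(Add(12, 113), Add(-54, -23))), 31606), Rational(1, 2)) = Pow(Add(Mul(-1, Mul(125, -77)), 31606), Rational(1, 2)) = Pow(Add(Mul(-1, -9625), 31606), Rational(1, 2)) = Pow(Add(9625, 31606), Rational(1, 2)) = Pow(41231, Rational(1, 2))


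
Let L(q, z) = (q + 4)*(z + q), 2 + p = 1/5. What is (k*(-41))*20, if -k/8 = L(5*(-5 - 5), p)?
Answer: 15631168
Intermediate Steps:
p = -9/5 (p = -2 + 1/5 = -9/5 ≈ -1.8000)
L(q, z) = (4 + q)*(q + z)
k = -95312/5 (k = -8*((5*(-5 - 5))**2 + 4*(5*(-5 - 5)) + 4*(-9/5) + (5*(-5 - 5))*(-9/5)) = -8*((5*(-10))**2 + 4*(5*(-10)) - 36/5 + (5*(-10))*(-9/5)) = -8*((-50)**2 + 4*(-50) - 36/5 - 50*(-9/5)) = -8*(2500 - 200 - 36/5 + 90) = -8*11914/5 = -95312/5 ≈ -19062.)
(k*(-41))*20 = -95312/5*(-41)*20 = (3907792/5)*20 = 15631168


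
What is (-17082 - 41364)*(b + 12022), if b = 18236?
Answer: -1768459068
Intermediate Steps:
(-17082 - 41364)*(b + 12022) = (-17082 - 41364)*(18236 + 12022) = -58446*30258 = -1768459068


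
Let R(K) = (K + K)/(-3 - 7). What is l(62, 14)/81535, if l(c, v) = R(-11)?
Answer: 11/407675 ≈ 2.6982e-5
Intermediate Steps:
R(K) = -K/5 (R(K) = (2*K)/(-10) = (2*K)*(-1/10) = -K/5)
l(c, v) = 11/5 (l(c, v) = -1/5*(-11) = 11/5)
l(62, 14)/81535 = (11/5)/81535 = (11/5)*(1/81535) = 11/407675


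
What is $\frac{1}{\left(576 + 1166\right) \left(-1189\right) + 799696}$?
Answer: $- \frac{1}{1271542} \approx -7.8645 \cdot 10^{-7}$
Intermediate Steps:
$\frac{1}{\left(576 + 1166\right) \left(-1189\right) + 799696} = \frac{1}{1742 \left(-1189\right) + 799696} = \frac{1}{-2071238 + 799696} = \frac{1}{-1271542} = - \frac{1}{1271542}$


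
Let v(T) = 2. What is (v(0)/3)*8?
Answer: 16/3 ≈ 5.3333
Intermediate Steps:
(v(0)/3)*8 = (2/3)*8 = 16/3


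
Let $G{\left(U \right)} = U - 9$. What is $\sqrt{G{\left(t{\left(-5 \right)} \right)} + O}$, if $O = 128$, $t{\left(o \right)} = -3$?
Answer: $2 \sqrt{29} \approx 10.77$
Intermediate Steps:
$G{\left(U \right)} = -9 + U$
$\sqrt{G{\left(t{\left(-5 \right)} \right)} + O} = \sqrt{\left(-9 - 3\right) + 128} = \sqrt{-12 + 128} = \sqrt{116} = 2 \sqrt{29}$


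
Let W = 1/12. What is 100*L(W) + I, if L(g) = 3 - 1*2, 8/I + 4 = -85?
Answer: 8892/89 ≈ 99.910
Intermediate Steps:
W = 1/12 ≈ 0.083333
I = -8/89 (I = 8/(-4 - 85) = 8/(-89) = 8*(-1/89) = -8/89 ≈ -0.089888)
L(g) = 1 (L(g) = 3 - 2 = 1)
100*L(W) + I = 100*1 - 8/89 = 100 - 8/89 = 8892/89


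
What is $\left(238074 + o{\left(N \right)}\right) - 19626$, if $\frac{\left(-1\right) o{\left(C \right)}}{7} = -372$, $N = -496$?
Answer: $221052$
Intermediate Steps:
$o{\left(C \right)} = 2604$ ($o{\left(C \right)} = \left(-7\right) \left(-372\right) = 2604$)
$\left(238074 + o{\left(N \right)}\right) - 19626 = \left(238074 + 2604\right) - 19626 = 240678 - 19626 = 221052$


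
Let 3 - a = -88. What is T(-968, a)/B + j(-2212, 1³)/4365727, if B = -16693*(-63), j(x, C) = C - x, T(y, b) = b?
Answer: 389228932/655893727299 ≈ 0.00059343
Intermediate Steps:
a = 91 (a = 3 - 1*(-88) = 3 + 88 = 91)
B = 1051659
T(-968, a)/B + j(-2212, 1³)/4365727 = 91/1051659 + (1³ - 1*(-2212))/4365727 = 91*(1/1051659) + (1 + 2212)*(1/4365727) = 13/150237 + 2213*(1/4365727) = 13/150237 + 2213/4365727 = 389228932/655893727299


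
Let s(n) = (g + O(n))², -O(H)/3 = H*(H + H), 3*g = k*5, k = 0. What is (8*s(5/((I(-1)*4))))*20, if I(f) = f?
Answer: 28125/2 ≈ 14063.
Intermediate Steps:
g = 0 (g = (0*5)/3 = (⅓)*0 = 0)
O(H) = -6*H² (O(H) = -3*H*(H + H) = -3*H*2*H = -6*H²)
s(n) = 36*n⁴ (s(n) = (0 - 6*n²)² = (-6*n²)² = 36*n⁴)
(8*s(5/((I(-1)*4))))*20 = (8*(36*(5/((-1*4)))⁴))*20 = (8*(36*(5/(-4))⁴))*20 = (8*(36*(5*(-¼))⁴))*20 = (8*(36*(-5/4)⁴))*20 = (8*(36*(625/256)))*20 = (8*(5625/64))*20 = (5625/8)*20 = 28125/2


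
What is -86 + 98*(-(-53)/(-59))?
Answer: -10268/59 ≈ -174.03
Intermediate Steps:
-86 + 98*(-(-53)/(-59)) = -86 + 98*(-(-53)*(-1)/59) = -86 + 98*(-1*53/59) = -86 + 98*(-53/59) = -86 - 5194/59 = -10268/59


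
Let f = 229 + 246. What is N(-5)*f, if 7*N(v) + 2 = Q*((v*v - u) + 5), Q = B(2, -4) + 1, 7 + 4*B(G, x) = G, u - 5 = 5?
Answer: -475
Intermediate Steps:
u = 10 (u = 5 + 5 = 10)
B(G, x) = -7/4 + G/4
Q = -¼ (Q = (-7/4 + (¼)*2) + 1 = (-7/4 + ½) + 1 = -5/4 + 1 = -¼ ≈ -0.25000)
f = 475
N(v) = -3/28 - v²/28 (N(v) = -2/7 + (-((v*v - 1*10) + 5)/4)/7 = -2/7 + (-((v² - 10) + 5)/4)/7 = -2/7 + (-((-10 + v²) + 5)/4)/7 = -2/7 + (-(-5 + v²)/4)/7 = -2/7 + (5/4 - v²/4)/7 = -2/7 + (5/28 - v²/28) = -3/28 - v²/28)
N(-5)*f = (-3/28 - 1/28*(-5)²)*475 = (-3/28 - 1/28*25)*475 = (-3/28 - 25/28)*475 = -1*475 = -475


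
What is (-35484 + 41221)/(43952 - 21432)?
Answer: 5737/22520 ≈ 0.25475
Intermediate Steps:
(-35484 + 41221)/(43952 - 21432) = 5737/22520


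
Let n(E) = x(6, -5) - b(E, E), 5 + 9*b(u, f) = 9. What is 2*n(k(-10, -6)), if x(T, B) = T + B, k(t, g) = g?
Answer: 10/9 ≈ 1.1111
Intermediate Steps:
x(T, B) = B + T
b(u, f) = 4/9 (b(u, f) = -5/9 + (⅑)*9 = -5/9 + 1 = 4/9)
n(E) = 5/9 (n(E) = (-5 + 6) - 1*4/9 = 1 - 4/9 = 5/9)
2*n(k(-10, -6)) = 2*(5/9) = 10/9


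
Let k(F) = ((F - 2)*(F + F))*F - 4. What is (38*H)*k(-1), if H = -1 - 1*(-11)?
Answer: -3800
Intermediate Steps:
H = 10 (H = -1 + 11 = 10)
k(F) = -4 + 2*F**2*(-2 + F) (k(F) = ((-2 + F)*(2*F))*F - 4 = (2*F*(-2 + F))*F - 4 = 2*F**2*(-2 + F) - 4 = -4 + 2*F**2*(-2 + F))
(38*H)*k(-1) = (38*10)*(-4 - 4*(-1)**2 + 2*(-1)**3) = 380*(-4 - 4*1 + 2*(-1)) = 380*(-4 - 4 - 2) = 380*(-10) = -3800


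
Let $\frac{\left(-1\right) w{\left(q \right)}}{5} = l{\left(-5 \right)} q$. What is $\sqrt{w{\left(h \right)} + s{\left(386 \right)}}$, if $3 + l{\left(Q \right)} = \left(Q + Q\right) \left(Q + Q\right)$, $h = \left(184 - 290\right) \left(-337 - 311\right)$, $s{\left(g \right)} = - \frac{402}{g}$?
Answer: $\frac{i \sqrt{1240901305113}}{193} \approx 5771.8 i$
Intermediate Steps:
$h = 68688$ ($h = \left(-106\right) \left(-648\right) = 68688$)
$l{\left(Q \right)} = -3 + 4 Q^{2}$ ($l{\left(Q \right)} = -3 + \left(Q + Q\right) \left(Q + Q\right) = -3 + 2 Q 2 Q = -3 + 4 Q^{2}$)
$w{\left(q \right)} = - 485 q$ ($w{\left(q \right)} = - 5 \left(-3 + 4 \left(-5\right)^{2}\right) q = - 5 \left(-3 + 4 \cdot 25\right) q = - 5 \left(-3 + 100\right) q = - 5 \cdot 97 q = - 485 q$)
$\sqrt{w{\left(h \right)} + s{\left(386 \right)}} = \sqrt{\left(-485\right) 68688 - \frac{402}{386}} = \sqrt{-33313680 - \frac{201}{193}} = \sqrt{- \frac{6429540441}{193}} = \frac{i \sqrt{1240901305113}}{193}$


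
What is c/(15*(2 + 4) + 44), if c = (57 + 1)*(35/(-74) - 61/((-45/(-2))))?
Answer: -307487/223110 ≈ -1.3782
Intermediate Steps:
c = -307487/1665 (c = 58*(35*(-1/74) - 61/((-45*(-1/2)))) = 58*(-35/74 - 61/45/2) = 58*(-35/74 - 61*2/45) = 58*(-35/74 - 122/45) = 58*(-10603/3330) = -307487/1665 ≈ -184.68)
c/(15*(2 + 4) + 44) = -307487/(1665*(15*(2 + 4) + 44)) = -307487/(1665*(15*6 + 44)) = -307487/(1665*(90 + 44)) = -307487/1665/134 = -307487/1665*1/134 = -307487/223110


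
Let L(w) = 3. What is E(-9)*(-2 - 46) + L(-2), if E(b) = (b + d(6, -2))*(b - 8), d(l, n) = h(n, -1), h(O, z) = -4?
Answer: -10605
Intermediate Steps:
d(l, n) = -4
E(b) = (-8 + b)*(-4 + b) (E(b) = (b - 4)*(b - 8) = (-4 + b)*(-8 + b) = (-8 + b)*(-4 + b))
E(-9)*(-2 - 46) + L(-2) = (32 + (-9)² - 12*(-9))*(-2 - 46) + 3 = (32 + 81 + 108)*(-48) + 3 = 221*(-48) + 3 = -10608 + 3 = -10605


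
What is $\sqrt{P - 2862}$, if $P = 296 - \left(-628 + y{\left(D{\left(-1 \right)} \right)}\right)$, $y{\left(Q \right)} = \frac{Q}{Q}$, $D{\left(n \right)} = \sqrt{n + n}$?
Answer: $i \sqrt{1939} \approx 44.034 i$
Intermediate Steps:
$D{\left(n \right)} = \sqrt{2} \sqrt{n}$ ($D{\left(n \right)} = \sqrt{2 n} = \sqrt{2} \sqrt{n}$)
$y{\left(Q \right)} = 1$
$P = 923$ ($P = 296 - \left(-628 + 1\right) = 296 - -627 = 296 + 627 = 923$)
$\sqrt{P - 2862} = \sqrt{923 - 2862} = \sqrt{-1939} = i \sqrt{1939}$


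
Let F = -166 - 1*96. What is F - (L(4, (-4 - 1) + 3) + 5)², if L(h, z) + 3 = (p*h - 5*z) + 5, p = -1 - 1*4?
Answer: -271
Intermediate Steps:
p = -5 (p = -1 - 4 = -5)
L(h, z) = 2 - 5*h - 5*z (L(h, z) = -3 + ((-5*h - 5*z) + 5) = -3 + (5 - 5*h - 5*z) = 2 - 5*h - 5*z)
F = -262 (F = -166 - 96 = -262)
F - (L(4, (-4 - 1) + 3) + 5)² = -262 - ((2 - 5*4 - 5*((-4 - 1) + 3)) + 5)² = -262 - ((2 - 20 - 5*(-5 + 3)) + 5)² = -262 - ((2 - 20 - 5*(-2)) + 5)² = -262 - ((2 - 20 + 10) + 5)² = -262 - (-8 + 5)² = -262 - 1*(-3)² = -262 - 1*9 = -262 - 9 = -271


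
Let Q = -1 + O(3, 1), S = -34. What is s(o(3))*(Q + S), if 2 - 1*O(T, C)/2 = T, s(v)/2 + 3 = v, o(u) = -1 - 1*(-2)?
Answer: 148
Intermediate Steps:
o(u) = 1 (o(u) = -1 + 2 = 1)
s(v) = -6 + 2*v
O(T, C) = 4 - 2*T
Q = -3 (Q = -1 + (4 - 2*3) = -1 + (4 - 6) = -1 - 2 = -3)
s(o(3))*(Q + S) = (-6 + 2*1)*(-3 - 34) = (-6 + 2)*(-37) = -4*(-37) = 148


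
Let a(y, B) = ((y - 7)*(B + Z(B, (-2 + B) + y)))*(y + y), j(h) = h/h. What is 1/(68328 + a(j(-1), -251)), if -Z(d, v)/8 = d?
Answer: 1/47244 ≈ 2.1167e-5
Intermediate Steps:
Z(d, v) = -8*d
j(h) = 1
a(y, B) = -14*B*y*(-7 + y) (a(y, B) = ((y - 7)*(B - 8*B))*(y + y) = ((-7 + y)*(-7*B))*(2*y) = (-7*B*(-7 + y))*(2*y) = -14*B*y*(-7 + y))
1/(68328 + a(j(-1), -251)) = 1/(68328 + 14*(-251)*1*(7 - 1*1)) = 1/(68328 + 14*(-251)*1*(7 - 1)) = 1/(68328 + 14*(-251)*1*6) = 1/(68328 - 21084) = 1/47244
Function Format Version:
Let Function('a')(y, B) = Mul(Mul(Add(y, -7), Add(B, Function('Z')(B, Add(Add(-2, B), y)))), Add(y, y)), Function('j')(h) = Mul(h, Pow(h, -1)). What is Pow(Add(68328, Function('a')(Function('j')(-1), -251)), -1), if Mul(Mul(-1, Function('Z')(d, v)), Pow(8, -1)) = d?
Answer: Rational(1, 47244) ≈ 2.1167e-5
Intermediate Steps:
Function('Z')(d, v) = Mul(-8, d)
Function('j')(h) = 1
Function('a')(y, B) = Mul(-14, B, y, Add(-7, y)) (Function('a')(y, B) = Mul(Mul(Add(y, -7), Add(B, Mul(-8, B))), Add(y, y)) = Mul(Mul(Add(-7, y), Mul(-7, B)), Mul(2, y)) = Mul(Mul(-7, B, Add(-7, y)), Mul(2, y)) = Mul(-14, B, y, Add(-7, y)))
Pow(Add(68328, Function('a')(Function('j')(-1), -251)), -1) = Pow(Add(68328, Mul(14, -251, 1, Add(7, Mul(-1, 1)))), -1) = Pow(Add(68328, Mul(14, -251, 1, Add(7, -1))), -1) = Pow(Add(68328, Mul(14, -251, 1, 6)), -1) = Pow(Add(68328, -21084), -1) = Pow(47244, -1) = Rational(1, 47244)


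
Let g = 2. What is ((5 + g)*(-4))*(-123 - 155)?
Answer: 7784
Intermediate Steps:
((5 + g)*(-4))*(-123 - 155) = ((5 + 2)*(-4))*(-123 - 155) = (7*(-4))*(-278) = -28*(-278) = 7784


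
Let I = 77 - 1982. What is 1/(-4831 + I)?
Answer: -1/6736 ≈ -0.00014846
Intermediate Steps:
I = -1905
1/(-4831 + I) = 1/(-4831 - 1905) = 1/(-6736) = -1/6736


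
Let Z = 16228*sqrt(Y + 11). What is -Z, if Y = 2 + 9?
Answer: -16228*sqrt(22) ≈ -76116.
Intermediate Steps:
Y = 11
Z = 16228*sqrt(22) (Z = 16228*sqrt(11 + 11) = 16228*sqrt(22) ≈ 76116.)
-Z = -16228*sqrt(22)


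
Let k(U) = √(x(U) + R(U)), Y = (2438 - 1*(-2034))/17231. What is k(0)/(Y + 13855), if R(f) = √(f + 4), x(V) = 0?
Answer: 17231*√2/238739977 ≈ 0.00010207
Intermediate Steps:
Y = 4472/17231 (Y = (2438 + 2034)*(1/17231) = 4472*(1/17231) = 4472/17231 ≈ 0.25953)
R(f) = √(4 + f)
k(U) = (4 + U)^(¼) (k(U) = √(0 + √(4 + U)) = √(√(4 + U)) = (4 + U)^(¼))
k(0)/(Y + 13855) = (4 + 0)^(¼)/(4472/17231 + 13855) = 4^(¼)/(238739977/17231) = √2*(17231/238739977) = 17231*√2/238739977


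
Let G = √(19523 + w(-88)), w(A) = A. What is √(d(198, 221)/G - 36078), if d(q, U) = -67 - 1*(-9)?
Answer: √(-80635231950 - 86710*√115)/1495 ≈ 189.94*I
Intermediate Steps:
d(q, U) = -58 (d(q, U) = -67 + 9 = -58)
G = 13*√115 (G = √(19523 - 88) = √19435 = 13*√115 ≈ 139.41)
√(d(198, 221)/G - 36078) = √(-58*√115/1495 - 36078) = √(-36078 - 58*√115/1495)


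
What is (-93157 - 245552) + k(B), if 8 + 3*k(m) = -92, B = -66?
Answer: -1016227/3 ≈ -3.3874e+5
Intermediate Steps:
k(m) = -100/3 (k(m) = -8/3 + (⅓)*(-92) = -8/3 - 92/3 = -100/3)
(-93157 - 245552) + k(B) = (-93157 - 245552) - 100/3 = -338709 - 100/3 = -1016227/3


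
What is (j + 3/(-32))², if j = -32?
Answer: 1054729/1024 ≈ 1030.0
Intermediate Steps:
(j + 3/(-32))² = (-32 + 3/(-32))² = (-32 + 3*(-1/32))² = (-32 - 3/32)² = (-1027/32)² = 1054729/1024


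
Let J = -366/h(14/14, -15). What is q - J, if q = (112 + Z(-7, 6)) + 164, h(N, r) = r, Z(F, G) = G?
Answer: 1288/5 ≈ 257.60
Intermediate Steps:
J = 122/5 (J = -366/(-15) = -366*(-1/15) = 122/5 ≈ 24.400)
q = 282 (q = (112 + 6) + 164 = 118 + 164 = 282)
q - J = 282 - 1*122/5 = 282 - 122/5 = 1288/5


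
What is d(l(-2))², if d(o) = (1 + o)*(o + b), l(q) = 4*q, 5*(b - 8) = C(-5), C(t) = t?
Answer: 49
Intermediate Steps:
b = 7 (b = 8 + (⅕)*(-5) = 8 - 1 = 7)
d(o) = (1 + o)*(7 + o) (d(o) = (1 + o)*(o + 7) = (1 + o)*(7 + o))
d(l(-2))² = (7 + (4*(-2))² + 8*(4*(-2)))² = (7 + (-8)² + 8*(-8))² = (7 + 64 - 64)² = 7² = 49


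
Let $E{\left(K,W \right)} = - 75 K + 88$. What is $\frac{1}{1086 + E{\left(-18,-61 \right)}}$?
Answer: $\frac{1}{2524} \approx 0.0003962$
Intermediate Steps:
$E{\left(K,W \right)} = 88 - 75 K$
$\frac{1}{1086 + E{\left(-18,-61 \right)}} = \frac{1}{1086 + \left(88 - -1350\right)} = \frac{1}{1086 + \left(88 + 1350\right)} = \frac{1}{1086 + 1438} = \frac{1}{2524}$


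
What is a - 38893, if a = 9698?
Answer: -29195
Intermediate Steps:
a - 38893 = 9698 - 38893 = -29195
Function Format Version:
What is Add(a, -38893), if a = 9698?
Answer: -29195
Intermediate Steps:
Add(a, -38893) = Add(9698, -38893) = -29195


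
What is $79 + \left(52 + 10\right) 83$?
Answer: $5225$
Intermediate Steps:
$79 + \left(52 + 10\right) 83 = 79 + 62 \cdot 83 = 79 + 5146 = 5225$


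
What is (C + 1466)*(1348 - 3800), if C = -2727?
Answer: 3091972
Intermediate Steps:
(C + 1466)*(1348 - 3800) = (-2727 + 1466)*(1348 - 3800) = -1261*(-2452) = 3091972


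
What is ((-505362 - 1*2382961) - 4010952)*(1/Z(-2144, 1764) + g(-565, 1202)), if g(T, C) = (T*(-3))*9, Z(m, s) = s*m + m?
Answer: -79655387435304145/756832 ≈ -1.0525e+11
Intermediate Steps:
Z(m, s) = m + m*s (Z(m, s) = m*s + m = m + m*s)
g(T, C) = -27*T (g(T, C) = -3*T*9 = -27*T)
((-505362 - 1*2382961) - 4010952)*(1/Z(-2144, 1764) + g(-565, 1202)) = ((-505362 - 1*2382961) - 4010952)*(1/(-2144*(1 + 1764)) - 27*(-565)) = ((-505362 - 2382961) - 4010952)*(1/(-2144*1765) + 15255) = (-2888323 - 4010952)*(1/(-3784160) + 15255) = -6899275*(-1/3784160 + 15255) = -6899275*57727360799/3784160 = -79655387435304145/756832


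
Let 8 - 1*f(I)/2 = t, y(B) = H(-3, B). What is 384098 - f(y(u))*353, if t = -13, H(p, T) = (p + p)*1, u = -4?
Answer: 369272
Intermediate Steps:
H(p, T) = 2*p (H(p, T) = (2*p)*1 = 2*p)
y(B) = -6 (y(B) = 2*(-3) = -6)
f(I) = 42 (f(I) = 16 - 2*(-13) = 16 + 26 = 42)
384098 - f(y(u))*353 = 384098 - 42*353 = 384098 - 1*14826 = 384098 - 14826 = 369272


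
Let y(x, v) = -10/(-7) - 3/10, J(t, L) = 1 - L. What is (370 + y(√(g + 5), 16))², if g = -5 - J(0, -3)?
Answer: 674908441/4900 ≈ 1.3774e+5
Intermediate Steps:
g = -9 (g = -5 - (1 - 1*(-3)) = -5 - (1 + 3) = -5 - 1*4 = -5 - 4 = -9)
y(x, v) = 79/70 (y(x, v) = -10*(-⅐) - 3*⅒ = 10/7 - 3/10 = 79/70)
(370 + y(√(g + 5), 16))² = (370 + 79/70)² = (25979/70)² = 674908441/4900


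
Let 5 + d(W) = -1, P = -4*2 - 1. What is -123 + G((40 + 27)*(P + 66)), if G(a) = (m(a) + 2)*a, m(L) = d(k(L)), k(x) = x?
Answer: -15399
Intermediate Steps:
P = -9 (P = -8 - 1 = -9)
d(W) = -6 (d(W) = -5 - 1 = -6)
m(L) = -6
G(a) = -4*a (G(a) = (-6 + 2)*a = -4*a)
-123 + G((40 + 27)*(P + 66)) = -123 - 4*(40 + 27)*(-9 + 66) = -123 - 268*57 = -123 - 4*3819 = -123 - 15276 = -15399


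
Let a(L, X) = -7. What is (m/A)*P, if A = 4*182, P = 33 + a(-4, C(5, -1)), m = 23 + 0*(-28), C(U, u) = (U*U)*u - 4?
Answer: 23/28 ≈ 0.82143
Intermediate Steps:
C(U, u) = -4 + u*U² (C(U, u) = U²*u - 4 = u*U² - 4 = -4 + u*U²)
m = 23 (m = 23 + 0 = 23)
P = 26 (P = 33 - 7 = 26)
A = 728
(m/A)*P = (23/728)*26 = 23/28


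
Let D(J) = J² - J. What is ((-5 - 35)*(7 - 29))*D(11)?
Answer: 96800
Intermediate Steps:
((-5 - 35)*(7 - 29))*D(11) = ((-5 - 35)*(7 - 29))*(11*(-1 + 11)) = (-40*(-22))*(11*10) = 880*110 = 96800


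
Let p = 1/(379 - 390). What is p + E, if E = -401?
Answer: -4412/11 ≈ -401.09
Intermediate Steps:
p = -1/11 (p = 1/(-11) = -1/11 ≈ -0.090909)
p + E = -1/11 - 401 = -4412/11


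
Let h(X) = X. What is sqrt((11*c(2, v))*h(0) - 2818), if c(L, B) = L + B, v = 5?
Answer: I*sqrt(2818) ≈ 53.085*I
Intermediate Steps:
c(L, B) = B + L
sqrt((11*c(2, v))*h(0) - 2818) = sqrt((11*(5 + 2))*0 - 2818) = sqrt((11*7)*0 - 2818) = sqrt(77*0 - 2818) = sqrt(0 - 2818) = sqrt(-2818) = I*sqrt(2818)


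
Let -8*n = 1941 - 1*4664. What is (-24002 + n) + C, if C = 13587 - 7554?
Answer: -141029/8 ≈ -17629.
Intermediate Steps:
n = 2723/8 (n = -(1941 - 1*4664)/8 = -(1941 - 4664)/8 = -⅛*(-2723) = 2723/8 ≈ 340.38)
C = 6033
(-24002 + n) + C = (-24002 + 2723/8) + 6033 = -189293/8 + 6033 = -141029/8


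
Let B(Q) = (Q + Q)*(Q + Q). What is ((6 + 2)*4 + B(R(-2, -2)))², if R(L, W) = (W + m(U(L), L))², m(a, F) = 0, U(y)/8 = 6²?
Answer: 9216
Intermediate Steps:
U(y) = 288 (U(y) = 8*6² = 8*36 = 288)
R(L, W) = W² (R(L, W) = (W + 0)² = W²)
B(Q) = 4*Q² (B(Q) = (2*Q)*(2*Q) = 4*Q²)
((6 + 2)*4 + B(R(-2, -2)))² = ((6 + 2)*4 + 4*((-2)²)²)² = (8*4 + 4*4²)² = (32 + 4*16)² = (32 + 64)² = 96² = 9216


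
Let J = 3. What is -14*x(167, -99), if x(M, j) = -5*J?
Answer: 210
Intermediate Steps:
x(M, j) = -15 (x(M, j) = -5*3 = -15)
-14*x(167, -99) = -14*(-15) = 210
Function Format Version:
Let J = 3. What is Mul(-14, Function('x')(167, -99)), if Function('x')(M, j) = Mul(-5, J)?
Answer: 210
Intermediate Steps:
Function('x')(M, j) = -15 (Function('x')(M, j) = Mul(-5, 3) = -15)
Mul(-14, Function('x')(167, -99)) = Mul(-14, -15) = 210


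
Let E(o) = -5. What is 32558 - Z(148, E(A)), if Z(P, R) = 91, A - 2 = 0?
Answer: 32467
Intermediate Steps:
A = 2 (A = 2 + 0 = 2)
32558 - Z(148, E(A)) = 32558 - 1*91 = 32558 - 91 = 32467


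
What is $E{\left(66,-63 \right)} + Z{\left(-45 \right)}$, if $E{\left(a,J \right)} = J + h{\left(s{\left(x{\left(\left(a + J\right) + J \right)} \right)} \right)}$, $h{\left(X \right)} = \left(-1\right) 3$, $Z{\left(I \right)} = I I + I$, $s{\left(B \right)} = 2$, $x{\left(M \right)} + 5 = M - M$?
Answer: $1914$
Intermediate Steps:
$x{\left(M \right)} = -5$ ($x{\left(M \right)} = -5 + \left(M - M\right) = -5 + 0 = -5$)
$Z{\left(I \right)} = I + I^{2}$ ($Z{\left(I \right)} = I^{2} + I = I + I^{2}$)
$h{\left(X \right)} = -3$
$E{\left(a,J \right)} = -3 + J$ ($E{\left(a,J \right)} = J - 3 = -3 + J$)
$E{\left(66,-63 \right)} + Z{\left(-45 \right)} = \left(-3 - 63\right) - 45 \left(1 - 45\right) = -66 - -1980 = -66 + 1980 = 1914$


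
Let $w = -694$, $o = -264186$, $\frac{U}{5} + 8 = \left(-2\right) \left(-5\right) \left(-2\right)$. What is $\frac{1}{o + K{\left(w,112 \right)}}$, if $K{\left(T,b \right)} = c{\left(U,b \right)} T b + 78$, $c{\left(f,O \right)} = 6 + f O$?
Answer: $\frac{1}{1218044564} \approx 8.2099 \cdot 10^{-10}$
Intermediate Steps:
$U = -140$ ($U = -40 + 5 \left(-2\right) \left(-5\right) \left(-2\right) = -40 + 5 \cdot 10 \left(-2\right) = -40 + 5 \left(-20\right) = -40 - 100 = -140$)
$c{\left(f,O \right)} = 6 + O f$
$K{\left(T,b \right)} = 78 + T b \left(6 - 140 b\right)$ ($K{\left(T,b \right)} = \left(6 + b \left(-140\right)\right) T b + 78 = \left(6 - 140 b\right) T b + 78 = T \left(6 - 140 b\right) b + 78 = T b \left(6 - 140 b\right) + 78 = 78 + T b \left(6 - 140 b\right)$)
$\frac{1}{o + K{\left(w,112 \right)}} = \frac{1}{-264186 + \left(78 + 2 \left(-694\right) 112 \left(3 - 7840\right)\right)} = \frac{1}{-264186 + \left(78 + 2 \left(-694\right) 112 \left(-7837\right)\right)} = \frac{1}{-264186 + \left(78 + 1218308672\right)} = \frac{1}{-264186 + 1218308750} = \frac{1}{1218044564}$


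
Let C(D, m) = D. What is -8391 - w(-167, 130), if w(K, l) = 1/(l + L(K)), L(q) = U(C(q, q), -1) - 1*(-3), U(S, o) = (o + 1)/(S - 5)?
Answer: -1116004/133 ≈ -8391.0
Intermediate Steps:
U(S, o) = (1 + o)/(-5 + S)
L(q) = 3 (L(q) = (1 - 1)/(-5 + q) - 1*(-3) = 0/(-5 + q) + 3 = 0 + 3 = 3)
w(K, l) = 1/(3 + l) (w(K, l) = 1/(l + 3) = 1/(3 + l))
-8391 - w(-167, 130) = -8391 - 1/(3 + 130) = -8391 - 1/133 = -1116004/133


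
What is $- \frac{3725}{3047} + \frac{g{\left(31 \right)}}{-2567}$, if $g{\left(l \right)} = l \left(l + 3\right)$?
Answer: $- \frac{751389}{460097} \approx -1.6331$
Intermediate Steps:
$g{\left(l \right)} = l \left(3 + l\right)$
$- \frac{3725}{3047} + \frac{g{\left(31 \right)}}{-2567} = - \frac{3725}{3047} + \frac{31 \left(3 + 31\right)}{-2567} = \left(-3725\right) \frac{1}{3047} + 31 \cdot 34 \left(- \frac{1}{2567}\right) = - \frac{3725}{3047} + 1054 \left(- \frac{1}{2567}\right) = - \frac{3725}{3047} - \frac{62}{151} = - \frac{751389}{460097}$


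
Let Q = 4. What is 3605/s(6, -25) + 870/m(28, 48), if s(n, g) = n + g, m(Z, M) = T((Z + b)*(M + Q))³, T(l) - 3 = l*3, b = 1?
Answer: -111484758599395/587575704159 ≈ -189.74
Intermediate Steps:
T(l) = 3 + 3*l (T(l) = 3 + l*3 = 3 + 3*l)
m(Z, M) = (3 + 3*(1 + Z)*(4 + M))³ (m(Z, M) = (3 + 3*((Z + 1)*(M + 4)))³ = (3 + 3*((1 + Z)*(4 + M)))³ = (3 + 3*(1 + Z)*(4 + M))³)
s(n, g) = g + n
3605/s(6, -25) + 870/m(28, 48) = 3605/(-25 + 6) + 870/((27*(5 + 48 + 4*28 + 48*28)³)) = 3605/(-19) + 870/((27*(5 + 48 + 112 + 1344)³)) = 3605*(-1/19) + 870/((27*1509³)) = -3605/19 + 870/((27*3436115229)) = -3605/19 + 870/92775111183 = -3605/19 + 870*(1/92775111183) = -3605/19 + 290/30925037061 = -111484758599395/587575704159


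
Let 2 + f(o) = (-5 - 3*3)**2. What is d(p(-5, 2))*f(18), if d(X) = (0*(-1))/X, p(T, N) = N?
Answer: 0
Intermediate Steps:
d(X) = 0 (d(X) = 0/X = 0)
f(o) = 194 (f(o) = -2 + (-5 - 3*3)**2 = -2 + (-5 - 9)**2 = -2 + (-14)**2 = -2 + 196 = 194)
d(p(-5, 2))*f(18) = 0*194 = 0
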